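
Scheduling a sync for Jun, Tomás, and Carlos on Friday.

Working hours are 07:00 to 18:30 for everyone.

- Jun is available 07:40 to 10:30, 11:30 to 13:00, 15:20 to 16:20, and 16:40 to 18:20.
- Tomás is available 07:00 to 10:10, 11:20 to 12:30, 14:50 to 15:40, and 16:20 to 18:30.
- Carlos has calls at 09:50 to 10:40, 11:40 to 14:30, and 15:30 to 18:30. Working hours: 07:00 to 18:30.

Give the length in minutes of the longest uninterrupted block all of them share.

Carlos free within 07:00–18:30: 07:00–09:50, 10:40–11:40, 14:30–15:30.
Jun ∩ Tomás: 07:40–10:10, 11:30–12:30, 15:20–15:40, 16:40–18:20.
Jun ∩ Tomás ∩ Carlos: 07:40–09:50, 11:30–11:40, 15:20–15:30.
Common window lengths: 130, 10, 10 min; longest is 130.

130 minutes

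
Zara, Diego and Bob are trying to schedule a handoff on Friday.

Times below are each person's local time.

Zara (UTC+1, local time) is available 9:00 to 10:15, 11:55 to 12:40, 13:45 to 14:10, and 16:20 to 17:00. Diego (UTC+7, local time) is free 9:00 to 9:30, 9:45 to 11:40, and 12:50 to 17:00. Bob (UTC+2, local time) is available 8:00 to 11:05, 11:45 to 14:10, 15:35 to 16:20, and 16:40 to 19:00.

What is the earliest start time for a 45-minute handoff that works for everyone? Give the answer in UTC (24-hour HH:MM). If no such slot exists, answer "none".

08:00

Zara → UTC: 08:00–09:15, 10:55–11:40, 12:45–13:10, 15:20–16:00.
Diego → UTC: 02:00–02:30, 02:45–04:40, 05:50–10:00.
Bob → UTC: 06:00–09:05, 09:45–12:10, 13:35–14:20, 14:40–17:00.
Zara ∩ Diego: 08:00–09:15.
Zara ∩ Diego ∩ Bob: 08:00–09:05.
Windows ≥ 45 min: 08:00–09:05.
Earliest such window starts at 08:00.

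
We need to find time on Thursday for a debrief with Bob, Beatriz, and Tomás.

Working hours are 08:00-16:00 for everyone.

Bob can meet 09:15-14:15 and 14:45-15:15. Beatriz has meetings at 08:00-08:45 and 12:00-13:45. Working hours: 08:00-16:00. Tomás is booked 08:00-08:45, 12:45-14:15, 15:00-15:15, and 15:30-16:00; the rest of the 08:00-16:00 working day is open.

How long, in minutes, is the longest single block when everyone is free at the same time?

Beatriz free within 08:00–16:00: 08:45–12:00, 13:45–16:00.
Tomás free within 08:00–16:00: 08:45–12:45, 14:15–15:00, 15:15–15:30.
Bob ∩ Beatriz: 09:15–12:00, 13:45–14:15, 14:45–15:15.
Bob ∩ Beatriz ∩ Tomás: 09:15–12:00, 14:45–15:00.
Common window lengths: 165, 15 min; longest is 165.

165 minutes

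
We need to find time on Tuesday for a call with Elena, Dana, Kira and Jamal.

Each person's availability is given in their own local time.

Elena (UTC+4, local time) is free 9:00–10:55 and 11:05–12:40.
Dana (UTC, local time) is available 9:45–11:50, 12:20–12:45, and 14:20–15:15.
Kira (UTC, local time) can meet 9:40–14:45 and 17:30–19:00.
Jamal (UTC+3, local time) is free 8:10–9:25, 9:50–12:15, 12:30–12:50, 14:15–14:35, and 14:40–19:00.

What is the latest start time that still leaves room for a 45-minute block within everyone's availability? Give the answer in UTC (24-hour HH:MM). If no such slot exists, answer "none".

none

Elena → UTC: 05:00–06:55, 07:05–08:40.
Dana → UTC: 09:45–11:50, 12:20–12:45, 14:20–15:15.
Kira → UTC: 09:40–14:45, 17:30–19:00.
Jamal → UTC: 05:10–06:25, 06:50–09:15, 09:30–09:50, 11:15–11:35, 11:40–16:00.
Elena ∩ Dana: (none).
Elena ∩ Dana ∩ Kira: (none).
Elena ∩ Dana ∩ Kira ∩ Jamal: (none).
Windows ≥ 45 min: (none).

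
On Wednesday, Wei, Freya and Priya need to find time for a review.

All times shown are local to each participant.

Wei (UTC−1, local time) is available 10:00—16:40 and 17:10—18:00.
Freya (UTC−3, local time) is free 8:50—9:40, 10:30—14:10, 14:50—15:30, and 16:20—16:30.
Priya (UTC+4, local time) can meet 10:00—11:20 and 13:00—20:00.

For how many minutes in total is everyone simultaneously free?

200 minutes

Wei → UTC: 11:00–17:40, 18:10–19:00.
Freya → UTC: 11:50–12:40, 13:30–17:10, 17:50–18:30, 19:20–19:30.
Priya → UTC: 06:00–07:20, 09:00–16:00.
Wei ∩ Freya: 11:50–12:40, 13:30–17:10, 18:10–18:30.
Wei ∩ Freya ∩ Priya: 11:50–12:40, 13:30–16:00.
Total common minutes: 50 + 150 = 200.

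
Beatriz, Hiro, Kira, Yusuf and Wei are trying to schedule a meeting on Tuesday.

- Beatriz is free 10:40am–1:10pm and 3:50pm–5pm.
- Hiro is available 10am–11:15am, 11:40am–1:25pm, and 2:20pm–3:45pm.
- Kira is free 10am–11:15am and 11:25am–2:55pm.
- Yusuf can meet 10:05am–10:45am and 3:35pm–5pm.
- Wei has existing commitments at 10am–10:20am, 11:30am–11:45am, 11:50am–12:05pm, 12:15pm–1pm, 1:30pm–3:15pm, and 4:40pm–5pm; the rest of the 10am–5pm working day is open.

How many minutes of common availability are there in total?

Wei free within 10:00–17:00: 10:20–11:30, 11:45–11:50, 12:05–12:15, 13:00–13:30, 15:15–16:40.
Beatriz ∩ Hiro: 10:40–11:15, 11:40–13:10.
Beatriz ∩ Hiro ∩ Kira: 10:40–11:15, 11:40–13:10.
Beatriz ∩ Hiro ∩ Kira ∩ Yusuf: 10:40–10:45.
Beatriz ∩ Hiro ∩ Kira ∩ Yusuf ∩ Wei: 10:40–10:45.
Total common minutes: 5.

5 minutes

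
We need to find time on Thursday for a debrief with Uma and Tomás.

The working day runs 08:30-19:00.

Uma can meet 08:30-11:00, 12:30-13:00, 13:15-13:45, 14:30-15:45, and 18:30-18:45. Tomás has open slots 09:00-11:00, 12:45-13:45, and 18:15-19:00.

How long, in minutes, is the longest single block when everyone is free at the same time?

Uma ∩ Tomás: 09:00–11:00, 12:45–13:00, 13:15–13:45, 18:30–18:45.
Common window lengths: 120, 15, 30, 15 min; longest is 120.

120 minutes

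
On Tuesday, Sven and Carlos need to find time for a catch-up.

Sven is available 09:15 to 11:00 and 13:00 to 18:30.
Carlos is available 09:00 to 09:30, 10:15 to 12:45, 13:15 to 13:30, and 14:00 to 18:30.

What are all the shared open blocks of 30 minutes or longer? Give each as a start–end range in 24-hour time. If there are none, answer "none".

10:15–11:00, 14:00–18:30

Sven ∩ Carlos: 09:15–09:30, 10:15–11:00, 13:15–13:30, 14:00–18:30.
Windows ≥ 30 min: 10:15–11:00, 14:00–18:30.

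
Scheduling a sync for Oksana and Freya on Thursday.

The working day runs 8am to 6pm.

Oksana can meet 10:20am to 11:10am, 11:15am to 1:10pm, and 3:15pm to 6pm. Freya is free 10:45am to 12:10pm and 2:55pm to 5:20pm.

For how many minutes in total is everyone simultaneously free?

205 minutes

Oksana ∩ Freya: 10:45–11:10, 11:15–12:10, 15:15–17:20.
Total common minutes: 25 + 55 + 125 = 205.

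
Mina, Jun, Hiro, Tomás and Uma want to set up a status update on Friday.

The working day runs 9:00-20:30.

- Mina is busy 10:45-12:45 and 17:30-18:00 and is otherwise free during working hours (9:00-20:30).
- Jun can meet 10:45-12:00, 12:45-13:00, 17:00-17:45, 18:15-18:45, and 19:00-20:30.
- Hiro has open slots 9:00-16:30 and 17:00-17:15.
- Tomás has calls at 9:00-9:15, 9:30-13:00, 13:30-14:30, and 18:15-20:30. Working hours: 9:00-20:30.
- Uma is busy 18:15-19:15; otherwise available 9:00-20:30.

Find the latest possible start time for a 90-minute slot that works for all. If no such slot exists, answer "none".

none

Mina free within 09:00–20:30: 09:00–10:45, 12:45–17:30, 18:00–20:30.
Tomás free within 09:00–20:30: 09:15–09:30, 13:00–13:30, 14:30–18:15.
Uma free within 09:00–20:30: 09:00–18:15, 19:15–20:30.
Mina ∩ Jun: 12:45–13:00, 17:00–17:30, 18:15–18:45, 19:00–20:30.
Mina ∩ Jun ∩ Hiro: 12:45–13:00, 17:00–17:15.
Mina ∩ Jun ∩ Hiro ∩ Tomás: 17:00–17:15.
Mina ∩ Jun ∩ Hiro ∩ Tomás ∩ Uma: 17:00–17:15.
Windows ≥ 90 min: (none).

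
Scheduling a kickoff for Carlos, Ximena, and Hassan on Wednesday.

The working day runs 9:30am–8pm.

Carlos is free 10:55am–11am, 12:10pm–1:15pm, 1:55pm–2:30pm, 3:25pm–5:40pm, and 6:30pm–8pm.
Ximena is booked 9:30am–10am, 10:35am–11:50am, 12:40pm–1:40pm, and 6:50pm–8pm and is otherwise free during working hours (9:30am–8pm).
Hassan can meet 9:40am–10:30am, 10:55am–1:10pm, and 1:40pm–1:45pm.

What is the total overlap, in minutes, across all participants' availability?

Ximena free within 09:30–20:00: 10:00–10:35, 11:50–12:40, 13:40–18:50.
Carlos ∩ Ximena: 12:10–12:40, 13:55–14:30, 15:25–17:40, 18:30–18:50.
Carlos ∩ Ximena ∩ Hassan: 12:10–12:40.
Total common minutes: 30.

30 minutes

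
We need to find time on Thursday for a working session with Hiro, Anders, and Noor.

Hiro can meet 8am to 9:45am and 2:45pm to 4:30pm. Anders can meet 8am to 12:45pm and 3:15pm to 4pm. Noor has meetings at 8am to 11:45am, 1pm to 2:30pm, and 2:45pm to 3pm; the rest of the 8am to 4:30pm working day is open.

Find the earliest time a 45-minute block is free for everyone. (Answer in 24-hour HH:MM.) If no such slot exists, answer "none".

15:15

Noor free within 08:00–16:30: 11:45–13:00, 14:30–14:45, 15:00–16:30.
Hiro ∩ Anders: 08:00–09:45, 15:15–16:00.
Hiro ∩ Anders ∩ Noor: 15:15–16:00.
Windows ≥ 45 min: 15:15–16:00.
Earliest such window starts at 15:15.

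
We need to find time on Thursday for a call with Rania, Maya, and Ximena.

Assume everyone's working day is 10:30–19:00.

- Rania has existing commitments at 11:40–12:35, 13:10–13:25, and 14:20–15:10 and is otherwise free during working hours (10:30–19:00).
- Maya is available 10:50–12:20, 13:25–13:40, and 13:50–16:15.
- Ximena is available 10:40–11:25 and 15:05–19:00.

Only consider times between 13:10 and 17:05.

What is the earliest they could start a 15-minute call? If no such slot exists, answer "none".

Rania free within 10:30–19:00: 10:30–11:40, 12:35–13:10, 13:25–14:20, 15:10–19:00.
Rania ∩ Maya: 10:50–11:40, 13:25–13:40, 13:50–14:20, 15:10–16:15.
Rania ∩ Maya ∩ Ximena: 10:50–11:25, 15:10–16:15.
Restricted to 13:10–17:05: 15:10–16:15.
Windows ≥ 15 min: 15:10–16:15.
Earliest such window starts at 15:10.

15:10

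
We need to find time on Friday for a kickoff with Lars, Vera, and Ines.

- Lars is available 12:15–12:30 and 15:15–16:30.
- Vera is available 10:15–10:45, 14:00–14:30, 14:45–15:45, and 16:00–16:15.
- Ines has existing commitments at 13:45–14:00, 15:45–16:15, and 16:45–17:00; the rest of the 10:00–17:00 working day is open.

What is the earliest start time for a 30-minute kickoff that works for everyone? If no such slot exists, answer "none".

Ines free within 10:00–17:00: 10:00–13:45, 14:00–15:45, 16:15–16:45.
Lars ∩ Vera: 15:15–15:45, 16:00–16:15.
Lars ∩ Vera ∩ Ines: 15:15–15:45.
Windows ≥ 30 min: 15:15–15:45.
Earliest such window starts at 15:15.

15:15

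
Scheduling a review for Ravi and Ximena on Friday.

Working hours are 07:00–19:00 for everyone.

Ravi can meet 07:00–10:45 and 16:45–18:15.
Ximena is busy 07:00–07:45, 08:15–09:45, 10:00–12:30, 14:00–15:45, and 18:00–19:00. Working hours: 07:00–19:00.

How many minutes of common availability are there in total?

120 minutes

Ximena free within 07:00–19:00: 07:45–08:15, 09:45–10:00, 12:30–14:00, 15:45–18:00.
Ravi ∩ Ximena: 07:45–08:15, 09:45–10:00, 16:45–18:00.
Total common minutes: 30 + 15 + 75 = 120.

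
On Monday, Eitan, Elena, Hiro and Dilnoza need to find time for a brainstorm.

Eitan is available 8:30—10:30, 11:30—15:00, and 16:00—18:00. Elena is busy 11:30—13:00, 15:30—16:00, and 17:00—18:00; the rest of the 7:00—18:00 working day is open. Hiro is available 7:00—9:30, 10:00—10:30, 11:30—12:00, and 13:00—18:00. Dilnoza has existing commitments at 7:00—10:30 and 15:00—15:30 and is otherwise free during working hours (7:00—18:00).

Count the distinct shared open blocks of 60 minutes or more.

2

Elena free within 07:00–18:00: 07:00–11:30, 13:00–15:30, 16:00–17:00.
Dilnoza free within 07:00–18:00: 10:30–15:00, 15:30–18:00.
Eitan ∩ Elena: 08:30–10:30, 13:00–15:00, 16:00–17:00.
Eitan ∩ Elena ∩ Hiro: 08:30–09:30, 10:00–10:30, 13:00–15:00, 16:00–17:00.
Eitan ∩ Elena ∩ Hiro ∩ Dilnoza: 13:00–15:00, 16:00–17:00.
Windows ≥ 60 min: 13:00–15:00, 16:00–17:00.
That's 2 windows.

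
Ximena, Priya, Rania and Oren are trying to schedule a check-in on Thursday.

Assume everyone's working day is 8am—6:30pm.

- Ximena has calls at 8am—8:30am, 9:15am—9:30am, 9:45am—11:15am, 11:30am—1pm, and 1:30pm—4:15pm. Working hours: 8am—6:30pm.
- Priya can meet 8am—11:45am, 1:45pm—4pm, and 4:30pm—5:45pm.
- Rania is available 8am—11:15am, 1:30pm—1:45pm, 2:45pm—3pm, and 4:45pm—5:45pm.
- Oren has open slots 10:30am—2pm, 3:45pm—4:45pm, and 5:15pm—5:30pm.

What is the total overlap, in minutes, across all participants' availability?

Ximena free within 08:00–18:30: 08:30–09:15, 09:30–09:45, 11:15–11:30, 13:00–13:30, 16:15–18:30.
Ximena ∩ Priya: 08:30–09:15, 09:30–09:45, 11:15–11:30, 16:30–17:45.
Ximena ∩ Priya ∩ Rania: 08:30–09:15, 09:30–09:45, 16:45–17:45.
Ximena ∩ Priya ∩ Rania ∩ Oren: 17:15–17:30.
Total common minutes: 15.

15 minutes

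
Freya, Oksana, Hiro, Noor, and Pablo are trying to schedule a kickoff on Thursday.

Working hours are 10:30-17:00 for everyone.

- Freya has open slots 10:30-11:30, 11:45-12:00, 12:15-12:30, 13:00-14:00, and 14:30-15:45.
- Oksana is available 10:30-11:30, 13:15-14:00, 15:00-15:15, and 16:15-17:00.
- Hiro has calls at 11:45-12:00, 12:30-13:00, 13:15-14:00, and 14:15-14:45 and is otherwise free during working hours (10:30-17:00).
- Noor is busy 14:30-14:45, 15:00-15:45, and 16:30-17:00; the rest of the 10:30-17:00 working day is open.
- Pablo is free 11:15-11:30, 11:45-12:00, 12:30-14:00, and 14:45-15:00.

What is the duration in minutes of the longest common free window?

15 minutes

Hiro free within 10:30–17:00: 10:30–11:45, 12:00–12:30, 13:00–13:15, 14:00–14:15, 14:45–17:00.
Noor free within 10:30–17:00: 10:30–14:30, 14:45–15:00, 15:45–16:30.
Freya ∩ Oksana: 10:30–11:30, 13:15–14:00, 15:00–15:15.
Freya ∩ Oksana ∩ Hiro: 10:30–11:30, 15:00–15:15.
Freya ∩ Oksana ∩ Hiro ∩ Noor: 10:30–11:30.
Freya ∩ Oksana ∩ Hiro ∩ Noor ∩ Pablo: 11:15–11:30.
Single common window of 15 minutes.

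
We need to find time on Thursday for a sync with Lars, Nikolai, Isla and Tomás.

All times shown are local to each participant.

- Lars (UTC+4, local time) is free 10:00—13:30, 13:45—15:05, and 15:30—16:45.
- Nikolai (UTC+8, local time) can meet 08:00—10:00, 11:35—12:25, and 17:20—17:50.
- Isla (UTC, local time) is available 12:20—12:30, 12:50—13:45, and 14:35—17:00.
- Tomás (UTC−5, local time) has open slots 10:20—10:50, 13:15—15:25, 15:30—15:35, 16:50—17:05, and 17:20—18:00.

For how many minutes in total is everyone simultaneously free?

Lars → UTC: 06:00–09:30, 09:45–11:05, 11:30–12:45.
Nikolai → UTC: 00:00–02:00, 03:35–04:25, 09:20–09:50.
Isla → UTC: 12:20–12:30, 12:50–13:45, 14:35–17:00.
Tomás → UTC: 15:20–15:50, 18:15–20:25, 20:30–20:35, 21:50–22:05, 22:20–23:00.
Lars ∩ Nikolai: 09:20–09:30, 09:45–09:50.
Lars ∩ Nikolai ∩ Isla: (none).
Lars ∩ Nikolai ∩ Isla ∩ Tomás: (none).
Total common minutes: 0.

0 minutes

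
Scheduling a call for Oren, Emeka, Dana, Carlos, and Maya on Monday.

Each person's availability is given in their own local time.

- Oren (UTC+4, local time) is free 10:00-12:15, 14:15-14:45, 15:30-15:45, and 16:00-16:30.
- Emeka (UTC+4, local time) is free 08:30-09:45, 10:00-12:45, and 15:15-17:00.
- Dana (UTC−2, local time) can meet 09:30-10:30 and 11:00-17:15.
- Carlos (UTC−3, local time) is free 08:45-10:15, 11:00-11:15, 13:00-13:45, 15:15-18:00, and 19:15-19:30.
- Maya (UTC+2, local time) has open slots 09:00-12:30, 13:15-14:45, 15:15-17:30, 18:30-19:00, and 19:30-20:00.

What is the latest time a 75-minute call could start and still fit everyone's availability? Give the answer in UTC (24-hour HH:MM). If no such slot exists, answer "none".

Oren → UTC: 06:00–08:15, 10:15–10:45, 11:30–11:45, 12:00–12:30.
Emeka → UTC: 04:30–05:45, 06:00–08:45, 11:15–13:00.
Dana → UTC: 11:30–12:30, 13:00–19:15.
Carlos → UTC: 11:45–13:15, 14:00–14:15, 16:00–16:45, 18:15–21:00, 22:15–22:30.
Maya → UTC: 07:00–10:30, 11:15–12:45, 13:15–15:30, 16:30–17:00, 17:30–18:00.
Oren ∩ Emeka: 06:00–08:15, 11:30–11:45, 12:00–12:30.
Oren ∩ Emeka ∩ Dana: 11:30–11:45, 12:00–12:30.
Oren ∩ Emeka ∩ Dana ∩ Carlos: 12:00–12:30.
Oren ∩ Emeka ∩ Dana ∩ Carlos ∩ Maya: 12:00–12:30.
Windows ≥ 75 min: (none).

none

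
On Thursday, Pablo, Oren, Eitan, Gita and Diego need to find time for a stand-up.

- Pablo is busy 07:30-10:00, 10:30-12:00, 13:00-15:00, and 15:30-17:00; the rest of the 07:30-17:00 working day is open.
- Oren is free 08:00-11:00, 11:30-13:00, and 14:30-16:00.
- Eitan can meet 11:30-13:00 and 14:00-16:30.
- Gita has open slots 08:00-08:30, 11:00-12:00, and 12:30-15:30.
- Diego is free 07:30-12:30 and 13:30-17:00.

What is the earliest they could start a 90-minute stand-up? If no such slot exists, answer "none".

Pablo free within 07:30–17:00: 10:00–10:30, 12:00–13:00, 15:00–15:30.
Pablo ∩ Oren: 10:00–10:30, 12:00–13:00, 15:00–15:30.
Pablo ∩ Oren ∩ Eitan: 12:00–13:00, 15:00–15:30.
Pablo ∩ Oren ∩ Eitan ∩ Gita: 12:30–13:00, 15:00–15:30.
Pablo ∩ Oren ∩ Eitan ∩ Gita ∩ Diego: 15:00–15:30.
Windows ≥ 90 min: (none).

none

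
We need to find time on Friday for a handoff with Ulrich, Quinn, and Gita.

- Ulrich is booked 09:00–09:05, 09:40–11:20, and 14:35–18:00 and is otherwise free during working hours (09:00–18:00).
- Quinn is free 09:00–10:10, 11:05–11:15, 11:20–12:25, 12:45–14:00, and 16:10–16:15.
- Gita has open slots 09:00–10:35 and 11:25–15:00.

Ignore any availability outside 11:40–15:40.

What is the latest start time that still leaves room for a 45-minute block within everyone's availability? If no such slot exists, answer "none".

Ulrich free within 09:00–18:00: 09:05–09:40, 11:20–14:35.
Ulrich ∩ Quinn: 09:05–09:40, 11:20–12:25, 12:45–14:00.
Ulrich ∩ Quinn ∩ Gita: 09:05–09:40, 11:25–12:25, 12:45–14:00.
Restricted to 11:40–15:40: 11:40–12:25, 12:45–14:00.
Windows ≥ 45 min: 11:40–12:25, 12:45–14:00.
Latest start in the last window 12:45–14:00 is 14:00 − 45 min = 13:15.

13:15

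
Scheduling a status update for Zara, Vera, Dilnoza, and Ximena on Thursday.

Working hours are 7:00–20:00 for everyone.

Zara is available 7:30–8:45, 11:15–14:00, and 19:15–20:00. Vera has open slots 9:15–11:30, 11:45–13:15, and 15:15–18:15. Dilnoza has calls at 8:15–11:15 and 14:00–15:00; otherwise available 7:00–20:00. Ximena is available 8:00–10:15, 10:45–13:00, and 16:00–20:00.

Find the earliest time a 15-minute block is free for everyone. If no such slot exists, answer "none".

Dilnoza free within 07:00–20:00: 07:00–08:15, 11:15–14:00, 15:00–20:00.
Zara ∩ Vera: 11:15–11:30, 11:45–13:15.
Zara ∩ Vera ∩ Dilnoza: 11:15–11:30, 11:45–13:15.
Zara ∩ Vera ∩ Dilnoza ∩ Ximena: 11:15–11:30, 11:45–13:00.
Windows ≥ 15 min: 11:15–11:30, 11:45–13:00.
Earliest such window starts at 11:15.

11:15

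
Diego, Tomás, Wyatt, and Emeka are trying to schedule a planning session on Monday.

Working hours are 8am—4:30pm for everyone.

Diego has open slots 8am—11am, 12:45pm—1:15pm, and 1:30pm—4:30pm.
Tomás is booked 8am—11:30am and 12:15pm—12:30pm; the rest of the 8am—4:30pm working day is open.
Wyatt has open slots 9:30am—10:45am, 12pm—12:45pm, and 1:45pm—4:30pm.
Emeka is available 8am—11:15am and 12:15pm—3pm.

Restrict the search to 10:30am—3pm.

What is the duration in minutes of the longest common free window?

Tomás free within 08:00–16:30: 11:30–12:15, 12:30–16:30.
Diego ∩ Tomás: 12:45–13:15, 13:30–16:30.
Diego ∩ Tomás ∩ Wyatt: 13:45–16:30.
Diego ∩ Tomás ∩ Wyatt ∩ Emeka: 13:45–15:00.
Restricted to 10:30–15:00: 13:45–15:00.
Single common window of 75 minutes.

75 minutes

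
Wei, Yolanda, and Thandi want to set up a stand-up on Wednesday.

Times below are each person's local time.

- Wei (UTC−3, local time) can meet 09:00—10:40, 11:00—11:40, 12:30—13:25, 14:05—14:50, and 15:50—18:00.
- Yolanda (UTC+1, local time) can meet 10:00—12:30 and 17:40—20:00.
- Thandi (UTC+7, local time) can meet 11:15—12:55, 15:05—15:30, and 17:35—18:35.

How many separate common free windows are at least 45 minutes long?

0

Wei → UTC: 12:00–13:40, 14:00–14:40, 15:30–16:25, 17:05–17:50, 18:50–21:00.
Yolanda → UTC: 09:00–11:30, 16:40–19:00.
Thandi → UTC: 04:15–05:55, 08:05–08:30, 10:35–11:35.
Wei ∩ Yolanda: 17:05–17:50, 18:50–19:00.
Wei ∩ Yolanda ∩ Thandi: (none).
Windows ≥ 45 min: (none).
That's 0 windows.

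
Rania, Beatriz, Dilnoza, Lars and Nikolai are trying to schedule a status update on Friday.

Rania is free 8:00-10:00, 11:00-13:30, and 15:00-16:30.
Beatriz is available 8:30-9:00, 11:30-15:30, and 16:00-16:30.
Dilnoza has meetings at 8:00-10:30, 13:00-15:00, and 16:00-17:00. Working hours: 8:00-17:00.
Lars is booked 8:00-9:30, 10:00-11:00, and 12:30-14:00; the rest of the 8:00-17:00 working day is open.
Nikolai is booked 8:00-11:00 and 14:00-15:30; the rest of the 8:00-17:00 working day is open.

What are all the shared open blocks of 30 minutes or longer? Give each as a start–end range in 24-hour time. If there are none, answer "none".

11:30–12:30

Dilnoza free within 08:00–17:00: 10:30–13:00, 15:00–16:00.
Lars free within 08:00–17:00: 09:30–10:00, 11:00–12:30, 14:00–17:00.
Nikolai free within 08:00–17:00: 11:00–14:00, 15:30–17:00.
Rania ∩ Beatriz: 08:30–09:00, 11:30–13:30, 15:00–15:30, 16:00–16:30.
Rania ∩ Beatriz ∩ Dilnoza: 11:30–13:00, 15:00–15:30.
Rania ∩ Beatriz ∩ Dilnoza ∩ Lars: 11:30–12:30, 15:00–15:30.
Rania ∩ Beatriz ∩ Dilnoza ∩ Lars ∩ Nikolai: 11:30–12:30.
Windows ≥ 30 min: 11:30–12:30.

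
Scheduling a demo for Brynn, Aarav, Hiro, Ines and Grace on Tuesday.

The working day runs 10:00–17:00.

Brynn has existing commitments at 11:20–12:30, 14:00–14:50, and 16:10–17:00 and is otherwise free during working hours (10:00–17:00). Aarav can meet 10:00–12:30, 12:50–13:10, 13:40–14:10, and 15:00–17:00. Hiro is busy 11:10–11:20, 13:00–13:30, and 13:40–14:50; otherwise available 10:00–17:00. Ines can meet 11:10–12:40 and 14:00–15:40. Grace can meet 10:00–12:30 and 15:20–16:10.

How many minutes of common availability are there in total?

20 minutes

Brynn free within 10:00–17:00: 10:00–11:20, 12:30–14:00, 14:50–16:10.
Hiro free within 10:00–17:00: 10:00–11:10, 11:20–13:00, 13:30–13:40, 14:50–17:00.
Brynn ∩ Aarav: 10:00–11:20, 12:50–13:10, 13:40–14:00, 15:00–16:10.
Brynn ∩ Aarav ∩ Hiro: 10:00–11:10, 12:50–13:00, 15:00–16:10.
Brynn ∩ Aarav ∩ Hiro ∩ Ines: 15:00–15:40.
Brynn ∩ Aarav ∩ Hiro ∩ Ines ∩ Grace: 15:20–15:40.
Total common minutes: 20.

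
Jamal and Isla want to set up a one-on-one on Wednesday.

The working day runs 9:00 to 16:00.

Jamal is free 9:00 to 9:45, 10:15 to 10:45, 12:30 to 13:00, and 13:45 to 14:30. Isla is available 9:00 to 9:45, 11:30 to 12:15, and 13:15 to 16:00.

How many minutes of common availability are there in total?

Jamal ∩ Isla: 09:00–09:45, 13:45–14:30.
Total common minutes: 45 + 45 = 90.

90 minutes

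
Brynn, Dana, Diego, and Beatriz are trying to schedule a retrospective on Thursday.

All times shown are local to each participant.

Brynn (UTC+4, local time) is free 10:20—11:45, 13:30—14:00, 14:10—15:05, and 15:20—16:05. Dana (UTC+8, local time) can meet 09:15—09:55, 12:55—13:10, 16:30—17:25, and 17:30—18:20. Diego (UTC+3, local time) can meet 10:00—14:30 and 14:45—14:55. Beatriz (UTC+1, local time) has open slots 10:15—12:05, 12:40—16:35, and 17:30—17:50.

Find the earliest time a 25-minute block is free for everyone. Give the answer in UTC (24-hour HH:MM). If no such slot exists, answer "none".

Brynn → UTC: 06:20–07:45, 09:30–10:00, 10:10–11:05, 11:20–12:05.
Dana → UTC: 01:15–01:55, 04:55–05:10, 08:30–09:25, 09:30–10:20.
Diego → UTC: 07:00–11:30, 11:45–11:55.
Beatriz → UTC: 09:15–11:05, 11:40–15:35, 16:30–16:50.
Brynn ∩ Dana: 09:30–10:00, 10:10–10:20.
Brynn ∩ Dana ∩ Diego: 09:30–10:00, 10:10–10:20.
Brynn ∩ Dana ∩ Diego ∩ Beatriz: 09:30–10:00, 10:10–10:20.
Windows ≥ 25 min: 09:30–10:00.
Earliest such window starts at 09:30.

09:30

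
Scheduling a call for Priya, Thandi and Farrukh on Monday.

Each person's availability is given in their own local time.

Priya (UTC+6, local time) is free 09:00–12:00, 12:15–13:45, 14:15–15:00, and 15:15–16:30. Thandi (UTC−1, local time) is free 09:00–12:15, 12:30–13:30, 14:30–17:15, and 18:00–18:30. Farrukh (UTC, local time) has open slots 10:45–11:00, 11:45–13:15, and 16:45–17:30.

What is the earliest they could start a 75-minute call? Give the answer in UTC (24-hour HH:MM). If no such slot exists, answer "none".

Priya → UTC: 03:00–06:00, 06:15–07:45, 08:15–09:00, 09:15–10:30.
Thandi → UTC: 10:00–13:15, 13:30–14:30, 15:30–18:15, 19:00–19:30.
Farrukh → UTC: 10:45–11:00, 11:45–13:15, 16:45–17:30.
Priya ∩ Thandi: 10:00–10:30.
Priya ∩ Thandi ∩ Farrukh: (none).
Windows ≥ 75 min: (none).

none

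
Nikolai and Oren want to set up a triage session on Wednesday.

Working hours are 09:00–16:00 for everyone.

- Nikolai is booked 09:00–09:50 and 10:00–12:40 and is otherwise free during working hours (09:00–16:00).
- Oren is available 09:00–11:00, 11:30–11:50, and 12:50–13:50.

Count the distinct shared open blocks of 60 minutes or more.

Nikolai free within 09:00–16:00: 09:50–10:00, 12:40–16:00.
Nikolai ∩ Oren: 09:50–10:00, 12:50–13:50.
Windows ≥ 60 min: 12:50–13:50.
That's 1 window.

1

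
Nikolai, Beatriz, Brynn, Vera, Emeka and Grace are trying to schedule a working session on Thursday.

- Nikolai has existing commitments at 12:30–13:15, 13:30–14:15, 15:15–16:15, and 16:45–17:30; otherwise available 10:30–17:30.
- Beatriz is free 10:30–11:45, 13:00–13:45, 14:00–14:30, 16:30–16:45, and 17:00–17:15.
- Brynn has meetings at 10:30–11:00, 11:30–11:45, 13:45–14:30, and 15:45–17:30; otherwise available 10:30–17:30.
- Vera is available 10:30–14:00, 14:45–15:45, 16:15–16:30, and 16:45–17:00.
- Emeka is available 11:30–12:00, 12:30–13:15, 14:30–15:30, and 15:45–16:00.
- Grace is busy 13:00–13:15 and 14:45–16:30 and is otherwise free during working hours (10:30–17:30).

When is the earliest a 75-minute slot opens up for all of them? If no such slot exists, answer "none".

Nikolai free within 10:30–17:30: 10:30–12:30, 13:15–13:30, 14:15–15:15, 16:15–16:45.
Brynn free within 10:30–17:30: 11:00–11:30, 11:45–13:45, 14:30–15:45.
Grace free within 10:30–17:30: 10:30–13:00, 13:15–14:45, 16:30–17:30.
Nikolai ∩ Beatriz: 10:30–11:45, 13:15–13:30, 14:15–14:30, 16:30–16:45.
Nikolai ∩ Beatriz ∩ Brynn: 11:00–11:30, 13:15–13:30.
Nikolai ∩ Beatriz ∩ Brynn ∩ Vera: 11:00–11:30, 13:15–13:30.
Nikolai ∩ Beatriz ∩ Brynn ∩ Vera ∩ Emeka: (none).
Nikolai ∩ Beatriz ∩ Brynn ∩ Vera ∩ Emeka ∩ Grace: (none).
Windows ≥ 75 min: (none).

none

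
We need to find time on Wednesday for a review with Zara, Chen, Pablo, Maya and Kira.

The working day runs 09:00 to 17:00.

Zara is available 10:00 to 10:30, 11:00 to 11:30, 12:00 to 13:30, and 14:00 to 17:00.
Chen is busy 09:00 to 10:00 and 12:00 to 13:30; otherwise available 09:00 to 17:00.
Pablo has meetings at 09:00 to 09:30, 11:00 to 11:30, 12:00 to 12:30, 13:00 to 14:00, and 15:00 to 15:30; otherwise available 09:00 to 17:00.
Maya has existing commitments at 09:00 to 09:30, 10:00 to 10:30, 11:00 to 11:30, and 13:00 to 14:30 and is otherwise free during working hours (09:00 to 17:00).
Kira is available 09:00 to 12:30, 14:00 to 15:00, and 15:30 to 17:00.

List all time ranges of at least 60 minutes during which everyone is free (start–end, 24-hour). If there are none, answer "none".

Chen free within 09:00–17:00: 10:00–12:00, 13:30–17:00.
Pablo free within 09:00–17:00: 09:30–11:00, 11:30–12:00, 12:30–13:00, 14:00–15:00, 15:30–17:00.
Maya free within 09:00–17:00: 09:30–10:00, 10:30–11:00, 11:30–13:00, 14:30–17:00.
Zara ∩ Chen: 10:00–10:30, 11:00–11:30, 14:00–17:00.
Zara ∩ Chen ∩ Pablo: 10:00–10:30, 14:00–15:00, 15:30–17:00.
Zara ∩ Chen ∩ Pablo ∩ Maya: 14:30–15:00, 15:30–17:00.
Zara ∩ Chen ∩ Pablo ∩ Maya ∩ Kira: 14:30–15:00, 15:30–17:00.
Windows ≥ 60 min: 15:30–17:00.

15:30–17:00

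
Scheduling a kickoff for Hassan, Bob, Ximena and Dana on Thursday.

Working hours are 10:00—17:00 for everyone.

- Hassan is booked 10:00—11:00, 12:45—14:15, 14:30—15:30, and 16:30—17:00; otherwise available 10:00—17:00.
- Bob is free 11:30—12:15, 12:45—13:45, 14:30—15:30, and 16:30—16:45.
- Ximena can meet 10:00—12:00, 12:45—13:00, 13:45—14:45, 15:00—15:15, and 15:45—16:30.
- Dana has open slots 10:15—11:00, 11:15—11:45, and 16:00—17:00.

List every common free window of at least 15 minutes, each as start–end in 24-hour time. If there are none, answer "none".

Hassan free within 10:00–17:00: 11:00–12:45, 14:15–14:30, 15:30–16:30.
Hassan ∩ Bob: 11:30–12:15.
Hassan ∩ Bob ∩ Ximena: 11:30–12:00.
Hassan ∩ Bob ∩ Ximena ∩ Dana: 11:30–11:45.
Windows ≥ 15 min: 11:30–11:45.

11:30–11:45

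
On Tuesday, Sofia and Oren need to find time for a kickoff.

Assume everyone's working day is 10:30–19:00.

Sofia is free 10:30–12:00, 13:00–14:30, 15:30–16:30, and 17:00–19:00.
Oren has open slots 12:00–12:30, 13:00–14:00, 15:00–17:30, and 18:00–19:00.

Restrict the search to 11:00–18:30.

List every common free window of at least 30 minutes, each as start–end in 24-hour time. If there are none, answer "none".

Sofia ∩ Oren: 13:00–14:00, 15:30–16:30, 17:00–17:30, 18:00–19:00.
Restricted to 11:00–18:30: 13:00–14:00, 15:30–16:30, 17:00–17:30, 18:00–18:30.
Windows ≥ 30 min: 13:00–14:00, 15:30–16:30, 17:00–17:30, 18:00–18:30.

13:00–14:00, 15:30–16:30, 17:00–17:30, 18:00–18:30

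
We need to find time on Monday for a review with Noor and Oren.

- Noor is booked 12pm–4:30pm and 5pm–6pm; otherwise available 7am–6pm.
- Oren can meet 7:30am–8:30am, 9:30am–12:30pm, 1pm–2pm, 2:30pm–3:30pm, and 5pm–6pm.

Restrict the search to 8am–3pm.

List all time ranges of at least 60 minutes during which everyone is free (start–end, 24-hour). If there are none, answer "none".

09:30–12:00

Noor free within 07:00–18:00: 07:00–12:00, 16:30–17:00.
Noor ∩ Oren: 07:30–08:30, 09:30–12:00.
Restricted to 08:00–15:00: 08:00–08:30, 09:30–12:00.
Windows ≥ 60 min: 09:30–12:00.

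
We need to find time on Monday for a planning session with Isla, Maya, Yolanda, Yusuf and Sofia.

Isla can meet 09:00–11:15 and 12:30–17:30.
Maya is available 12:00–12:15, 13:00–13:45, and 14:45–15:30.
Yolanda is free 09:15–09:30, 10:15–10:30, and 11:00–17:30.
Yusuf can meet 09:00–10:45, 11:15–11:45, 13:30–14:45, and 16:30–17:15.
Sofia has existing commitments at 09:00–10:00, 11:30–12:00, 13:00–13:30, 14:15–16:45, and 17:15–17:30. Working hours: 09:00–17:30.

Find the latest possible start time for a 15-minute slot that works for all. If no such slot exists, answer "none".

13:30

Sofia free within 09:00–17:30: 10:00–11:30, 12:00–13:00, 13:30–14:15, 16:45–17:15.
Isla ∩ Maya: 13:00–13:45, 14:45–15:30.
Isla ∩ Maya ∩ Yolanda: 13:00–13:45, 14:45–15:30.
Isla ∩ Maya ∩ Yolanda ∩ Yusuf: 13:30–13:45.
Isla ∩ Maya ∩ Yolanda ∩ Yusuf ∩ Sofia: 13:30–13:45.
Windows ≥ 15 min: 13:30–13:45.
Latest start in the last window 13:30–13:45 is 13:45 − 15 min = 13:30.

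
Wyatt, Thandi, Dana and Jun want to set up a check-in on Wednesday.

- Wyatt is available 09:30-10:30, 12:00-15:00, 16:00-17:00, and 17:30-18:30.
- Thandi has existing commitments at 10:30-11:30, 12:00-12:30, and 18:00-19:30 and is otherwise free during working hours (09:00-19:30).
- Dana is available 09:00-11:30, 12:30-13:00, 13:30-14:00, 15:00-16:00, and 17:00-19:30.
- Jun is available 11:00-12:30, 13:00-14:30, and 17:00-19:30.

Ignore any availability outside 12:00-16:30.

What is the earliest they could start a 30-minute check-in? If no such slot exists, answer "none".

13:30

Thandi free within 09:00–19:30: 09:00–10:30, 11:30–12:00, 12:30–18:00.
Wyatt ∩ Thandi: 09:30–10:30, 12:30–15:00, 16:00–17:00, 17:30–18:00.
Wyatt ∩ Thandi ∩ Dana: 09:30–10:30, 12:30–13:00, 13:30–14:00, 17:30–18:00.
Wyatt ∩ Thandi ∩ Dana ∩ Jun: 13:30–14:00, 17:30–18:00.
Restricted to 12:00–16:30: 13:30–14:00.
Windows ≥ 30 min: 13:30–14:00.
Earliest such window starts at 13:30.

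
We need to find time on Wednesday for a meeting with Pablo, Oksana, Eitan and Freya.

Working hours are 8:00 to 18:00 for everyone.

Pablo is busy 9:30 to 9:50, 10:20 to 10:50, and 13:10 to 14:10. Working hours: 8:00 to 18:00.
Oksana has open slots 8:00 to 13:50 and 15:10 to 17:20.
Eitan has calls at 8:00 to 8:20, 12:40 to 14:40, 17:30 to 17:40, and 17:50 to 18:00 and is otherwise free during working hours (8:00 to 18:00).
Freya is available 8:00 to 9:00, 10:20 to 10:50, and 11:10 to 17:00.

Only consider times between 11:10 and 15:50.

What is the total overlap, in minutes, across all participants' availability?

130 minutes

Pablo free within 08:00–18:00: 08:00–09:30, 09:50–10:20, 10:50–13:10, 14:10–18:00.
Eitan free within 08:00–18:00: 08:20–12:40, 14:40–17:30, 17:40–17:50.
Pablo ∩ Oksana: 08:00–09:30, 09:50–10:20, 10:50–13:10, 15:10–17:20.
Pablo ∩ Oksana ∩ Eitan: 08:20–09:30, 09:50–10:20, 10:50–12:40, 15:10–17:20.
Pablo ∩ Oksana ∩ Eitan ∩ Freya: 08:20–09:00, 11:10–12:40, 15:10–17:00.
Restricted to 11:10–15:50: 11:10–12:40, 15:10–15:50.
Total common minutes: 90 + 40 = 130.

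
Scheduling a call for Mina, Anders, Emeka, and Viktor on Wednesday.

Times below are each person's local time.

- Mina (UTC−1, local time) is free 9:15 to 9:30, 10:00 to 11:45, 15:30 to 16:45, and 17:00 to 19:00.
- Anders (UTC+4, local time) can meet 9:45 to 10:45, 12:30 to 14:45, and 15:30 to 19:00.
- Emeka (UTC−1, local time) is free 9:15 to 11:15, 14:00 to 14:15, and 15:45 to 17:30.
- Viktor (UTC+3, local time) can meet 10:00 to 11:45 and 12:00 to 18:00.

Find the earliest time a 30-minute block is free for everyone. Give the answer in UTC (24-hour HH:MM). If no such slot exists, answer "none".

Mina → UTC: 10:15–10:30, 11:00–12:45, 16:30–17:45, 18:00–20:00.
Anders → UTC: 05:45–06:45, 08:30–10:45, 11:30–15:00.
Emeka → UTC: 10:15–12:15, 15:00–15:15, 16:45–18:30.
Viktor → UTC: 07:00–08:45, 09:00–15:00.
Mina ∩ Anders: 10:15–10:30, 11:30–12:45.
Mina ∩ Anders ∩ Emeka: 10:15–10:30, 11:30–12:15.
Mina ∩ Anders ∩ Emeka ∩ Viktor: 10:15–10:30, 11:30–12:15.
Windows ≥ 30 min: 11:30–12:15.
Earliest such window starts at 11:30.

11:30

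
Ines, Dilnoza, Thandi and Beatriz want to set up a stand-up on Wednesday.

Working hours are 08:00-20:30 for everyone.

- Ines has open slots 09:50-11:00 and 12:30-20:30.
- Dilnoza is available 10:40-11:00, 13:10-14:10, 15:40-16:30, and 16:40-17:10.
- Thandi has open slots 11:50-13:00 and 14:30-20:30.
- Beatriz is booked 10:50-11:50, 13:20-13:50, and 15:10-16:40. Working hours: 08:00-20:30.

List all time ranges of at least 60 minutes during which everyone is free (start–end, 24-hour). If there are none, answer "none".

Beatriz free within 08:00–20:30: 08:00–10:50, 11:50–13:20, 13:50–15:10, 16:40–20:30.
Ines ∩ Dilnoza: 10:40–11:00, 13:10–14:10, 15:40–16:30, 16:40–17:10.
Ines ∩ Dilnoza ∩ Thandi: 15:40–16:30, 16:40–17:10.
Ines ∩ Dilnoza ∩ Thandi ∩ Beatriz: 16:40–17:10.
Windows ≥ 60 min: (none).

none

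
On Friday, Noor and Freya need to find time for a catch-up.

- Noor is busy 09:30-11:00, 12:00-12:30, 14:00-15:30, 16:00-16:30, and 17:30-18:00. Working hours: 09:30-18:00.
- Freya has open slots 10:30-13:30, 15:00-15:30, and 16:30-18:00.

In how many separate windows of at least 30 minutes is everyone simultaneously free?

3

Noor free within 09:30–18:00: 11:00–12:00, 12:30–14:00, 15:30–16:00, 16:30–17:30.
Noor ∩ Freya: 11:00–12:00, 12:30–13:30, 16:30–17:30.
Windows ≥ 30 min: 11:00–12:00, 12:30–13:30, 16:30–17:30.
That's 3 windows.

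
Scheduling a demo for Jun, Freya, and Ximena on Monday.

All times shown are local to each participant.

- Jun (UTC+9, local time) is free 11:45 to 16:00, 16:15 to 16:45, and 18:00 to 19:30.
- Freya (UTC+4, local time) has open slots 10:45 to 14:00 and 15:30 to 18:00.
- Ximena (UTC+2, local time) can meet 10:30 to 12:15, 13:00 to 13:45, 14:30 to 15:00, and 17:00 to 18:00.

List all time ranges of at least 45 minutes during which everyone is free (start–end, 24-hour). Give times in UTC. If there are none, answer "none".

Jun → UTC: 02:45–07:00, 07:15–07:45, 09:00–10:30.
Freya → UTC: 06:45–10:00, 11:30–14:00.
Ximena → UTC: 08:30–10:15, 11:00–11:45, 12:30–13:00, 15:00–16:00.
Jun ∩ Freya: 06:45–07:00, 07:15–07:45, 09:00–10:00.
Jun ∩ Freya ∩ Ximena: 09:00–10:00.
Windows ≥ 45 min: 09:00–10:00.

09:00–10:00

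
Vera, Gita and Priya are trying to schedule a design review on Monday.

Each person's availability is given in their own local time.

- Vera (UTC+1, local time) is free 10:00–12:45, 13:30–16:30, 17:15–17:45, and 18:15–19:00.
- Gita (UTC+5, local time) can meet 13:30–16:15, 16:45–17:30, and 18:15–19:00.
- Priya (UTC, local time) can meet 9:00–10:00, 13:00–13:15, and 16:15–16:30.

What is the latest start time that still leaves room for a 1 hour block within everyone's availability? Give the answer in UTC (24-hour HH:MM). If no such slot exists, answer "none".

Vera → UTC: 09:00–11:45, 12:30–15:30, 16:15–16:45, 17:15–18:00.
Gita → UTC: 08:30–11:15, 11:45–12:30, 13:15–14:00.
Priya → UTC: 09:00–10:00, 13:00–13:15, 16:15–16:30.
Vera ∩ Gita: 09:00–11:15, 13:15–14:00.
Vera ∩ Gita ∩ Priya: 09:00–10:00.
Windows ≥ 60 min: 09:00–10:00.
Latest start in the last window 09:00–10:00 is 10:00 − 60 min = 09:00.

09:00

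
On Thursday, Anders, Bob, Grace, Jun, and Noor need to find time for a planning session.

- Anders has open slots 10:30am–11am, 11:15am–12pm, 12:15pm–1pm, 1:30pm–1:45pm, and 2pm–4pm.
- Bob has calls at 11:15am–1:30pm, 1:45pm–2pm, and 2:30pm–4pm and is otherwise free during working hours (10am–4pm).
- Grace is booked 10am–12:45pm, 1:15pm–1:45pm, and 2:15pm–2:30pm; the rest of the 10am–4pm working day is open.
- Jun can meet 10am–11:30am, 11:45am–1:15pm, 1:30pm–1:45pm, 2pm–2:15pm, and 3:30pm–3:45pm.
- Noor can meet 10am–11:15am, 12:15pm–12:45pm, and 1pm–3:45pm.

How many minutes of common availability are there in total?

15 minutes

Bob free within 10:00–16:00: 10:00–11:15, 13:30–13:45, 14:00–14:30.
Grace free within 10:00–16:00: 12:45–13:15, 13:45–14:15, 14:30–16:00.
Anders ∩ Bob: 10:30–11:00, 13:30–13:45, 14:00–14:30.
Anders ∩ Bob ∩ Grace: 14:00–14:15.
Anders ∩ Bob ∩ Grace ∩ Jun: 14:00–14:15.
Anders ∩ Bob ∩ Grace ∩ Jun ∩ Noor: 14:00–14:15.
Total common minutes: 15.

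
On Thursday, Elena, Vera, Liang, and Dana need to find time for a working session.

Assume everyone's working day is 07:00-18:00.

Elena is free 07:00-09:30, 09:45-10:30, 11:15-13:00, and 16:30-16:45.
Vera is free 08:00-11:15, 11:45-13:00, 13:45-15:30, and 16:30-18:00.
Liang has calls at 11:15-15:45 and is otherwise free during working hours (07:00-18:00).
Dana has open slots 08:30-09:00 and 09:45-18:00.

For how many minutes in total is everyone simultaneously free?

Liang free within 07:00–18:00: 07:00–11:15, 15:45–18:00.
Elena ∩ Vera: 08:00–09:30, 09:45–10:30, 11:45–13:00, 16:30–16:45.
Elena ∩ Vera ∩ Liang: 08:00–09:30, 09:45–10:30, 16:30–16:45.
Elena ∩ Vera ∩ Liang ∩ Dana: 08:30–09:00, 09:45–10:30, 16:30–16:45.
Total common minutes: 30 + 45 + 15 = 90.

90 minutes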